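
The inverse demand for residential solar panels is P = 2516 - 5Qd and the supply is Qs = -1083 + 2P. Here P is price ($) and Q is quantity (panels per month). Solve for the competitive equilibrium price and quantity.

P* = 721, Q* = 359

Inverting to quantity form: Qd = 503.2 - 0.2P.
The market clears where 503.2 - 0.2P = -1083 + 2P. Rearranging, 2.2P = 1586.2, hence P* = 721.
Substitute back: Q* = 503.2 - 0.2(721) = 359.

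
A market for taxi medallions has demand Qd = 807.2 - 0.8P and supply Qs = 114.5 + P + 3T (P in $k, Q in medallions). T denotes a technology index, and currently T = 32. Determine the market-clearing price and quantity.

With T = 32, supply is Qs = 210.5 + P.
Equating demand and supply, 807.2 - 0.8P = 210.5 + P gives 1.8P = 596.7, so P* = 331.5.
Plugging P* into demand: Q* = 807.2 - 0.8(331.5) = 542.

P* = 331.5, Q* = 542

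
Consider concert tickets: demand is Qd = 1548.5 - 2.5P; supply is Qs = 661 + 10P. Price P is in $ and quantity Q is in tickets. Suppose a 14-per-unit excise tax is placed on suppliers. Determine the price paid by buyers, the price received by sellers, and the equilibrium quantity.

The tax drives a wedge P_b - P_s = 14. Substituting P_s = P_b - 14 into supply: Qs = 521 + 10P_b.
Equate demand and the shifted supply: 1548.5 - 2.5P_b = 521 + 10P_b, giving 12.5P_b = 1027.5, so P_b = 82.2.
So P_s = 68.2 and the quantity traded is Q = 1548.5 - 2.5(82.2) = 1343.

P_b = 82.2, P_s = 68.2, Q = 1343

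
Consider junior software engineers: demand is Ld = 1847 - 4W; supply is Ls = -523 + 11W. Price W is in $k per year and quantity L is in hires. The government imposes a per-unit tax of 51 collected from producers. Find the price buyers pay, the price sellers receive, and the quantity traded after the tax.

W_b = 195.4, W_s = 144.4, L = 1065.4

Producers keep W_s = W_b - 51 per unit, so supply in terms of the buyer price is Ls = -1084 + 11W_b.
Set Ld = Ls: 1847 - 4W_b = -1084 + 11W_b, so 2931 = 15W_b and W_b = 195.4.
Then W_s = 195.4 - 51 = 144.4 and L = 1847 - 4(195.4) = 1065.4.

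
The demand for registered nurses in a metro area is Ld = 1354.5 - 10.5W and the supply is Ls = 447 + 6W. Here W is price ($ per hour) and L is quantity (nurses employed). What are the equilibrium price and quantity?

W* = 55, L* = 777

At equilibrium Ld = Ls, so 1354.5 - 10.5W = 447 + 6W; collecting terms, 907.5 = 16.5W and W* = 55.
Plugging W* into demand: L* = 1354.5 - 10.5(55) = 777.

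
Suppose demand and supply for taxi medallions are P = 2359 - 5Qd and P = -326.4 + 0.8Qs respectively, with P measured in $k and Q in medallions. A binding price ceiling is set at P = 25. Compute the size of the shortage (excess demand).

Rewriting in direct form: Qd = 471.8 - 0.2P and Qs = 408 + 1.25P.
At P = 25: Qd = 466.8 and Qs = 439.25.
Shortage = Qd - Qs = 466.8 - 439.25 = 27.55.

Shortage = 27.55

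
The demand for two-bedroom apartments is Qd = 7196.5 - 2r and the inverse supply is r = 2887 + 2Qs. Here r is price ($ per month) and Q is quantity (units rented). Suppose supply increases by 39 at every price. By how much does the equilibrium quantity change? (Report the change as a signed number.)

ΔQ = 31.2

Rewriting in direct form: Qs = -1443.5 + 0.5r.
Set Qd = Qs: 7196.5 - 2r = -1443.5 + 0.5r, so 8640 = 2.5r and r* = 3456.
Plugging r* into demand: Q* = 7196.5 - 2(3456) = 284.5.
After the shift, supply is Qs = -1404.5 + 0.5r.
The new intersection has 8601 = 2.5r, i.e. r = 3440.4, Q = 315.7.
ΔQ = 315.7 - 284.5 = 31.2.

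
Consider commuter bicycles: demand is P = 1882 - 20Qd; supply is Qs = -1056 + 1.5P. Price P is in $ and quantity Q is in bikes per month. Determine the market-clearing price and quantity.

Rewriting in direct form: Qd = 94.1 - 0.05P.
Equating demand and supply, 94.1 - 0.05P = -1056 + 1.5P gives 1.55P = 1150.1, so P* = 742.
From the demand curve, Q* = 94.1 - 0.05(742) = 57.

P* = 742, Q* = 57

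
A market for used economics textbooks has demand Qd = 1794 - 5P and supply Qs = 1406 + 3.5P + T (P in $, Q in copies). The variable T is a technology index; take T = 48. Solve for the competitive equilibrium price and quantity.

With T = 48, supply is Qs = 1454 + 3.5P.
Set Qd = Qs: 1794 - 5P = 1454 + 3.5P, so 340 = 8.5P and P* = 40.
Then Q* = 1794 - 5(40) = 1594.

P* = 40, Q* = 1594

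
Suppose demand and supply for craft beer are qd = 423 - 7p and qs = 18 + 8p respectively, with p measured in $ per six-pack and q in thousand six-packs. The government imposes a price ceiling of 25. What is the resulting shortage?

At p = 25: qd = 248 and qs = 218.
Shortage = qd - qs = 248 - 218 = 30.

Shortage = 30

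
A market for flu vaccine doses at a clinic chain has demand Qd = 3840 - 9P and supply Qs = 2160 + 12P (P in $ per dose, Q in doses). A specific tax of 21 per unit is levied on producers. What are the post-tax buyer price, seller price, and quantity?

P_b = 92, P_s = 71, Q = 3012

Producers keep P_s = P_b - 21 per unit, so supply in terms of the buyer price is Qs = 1908 + 12P_b.
Market clearing requires 3840 - 9P_b = 1908 + 12P_b; hence 1932 = 21P_b and P_b = 92.
Then P_s = 92 - 21 = 71 and Q = 3840 - 9(92) = 3012.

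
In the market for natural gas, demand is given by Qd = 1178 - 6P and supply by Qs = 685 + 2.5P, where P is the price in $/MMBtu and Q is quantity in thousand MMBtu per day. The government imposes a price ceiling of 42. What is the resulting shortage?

With P fixed at 42, quantity demanded is 926 and quantity supplied is 790.
Shortage = Qd - Qs = 926 - 790 = 136.

Shortage = 136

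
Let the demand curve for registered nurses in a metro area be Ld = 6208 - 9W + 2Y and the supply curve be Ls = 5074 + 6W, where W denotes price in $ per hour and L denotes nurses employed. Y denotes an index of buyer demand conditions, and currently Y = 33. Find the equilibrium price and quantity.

W* = 80, L* = 5554

With Y = 33, demand is Ld = 6274 - 9W.
Equating demand and supply, 6274 - 9W = 5074 + 6W gives 15W = 1200, so W* = 80.
Substitute back: L* = 6274 - 9(80) = 5554.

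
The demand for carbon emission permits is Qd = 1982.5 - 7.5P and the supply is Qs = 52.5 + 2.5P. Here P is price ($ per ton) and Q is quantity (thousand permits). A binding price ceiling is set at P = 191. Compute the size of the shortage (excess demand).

Shortage = 20

With P fixed at 191, quantity demanded is 550 and quantity supplied is 530.
Shortage = Qd - Qs = 550 - 530 = 20.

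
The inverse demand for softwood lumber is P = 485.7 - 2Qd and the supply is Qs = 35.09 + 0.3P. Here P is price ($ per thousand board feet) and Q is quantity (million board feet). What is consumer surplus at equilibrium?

Solving each curve for Q: Qd = 242.85 - 0.5P.
At equilibrium Qd = Qs, so 242.85 - 0.5P = 35.09 + 0.3P; collecting terms, 207.76 = 0.8P and P* = 259.7.
Plugging P* into demand: Q* = 242.85 - 0.5(259.7) = 113.
Demand choke price (Qd = 0): P = 242.85/0.5 = 485.7. Consumer surplus = ½ × (485.7 - 259.7) × 113 = 12769.

Consumer surplus = 12769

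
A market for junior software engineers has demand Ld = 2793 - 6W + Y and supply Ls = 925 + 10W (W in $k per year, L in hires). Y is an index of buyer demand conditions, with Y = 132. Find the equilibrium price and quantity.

With Y = 132, demand is Ld = 2925 - 6W.
Equating demand and supply, 2925 - 6W = 925 + 10W gives 16W = 2000, so W* = 125.
Plugging W* into demand: L* = 2925 - 6(125) = 2175.

W* = 125, L* = 2175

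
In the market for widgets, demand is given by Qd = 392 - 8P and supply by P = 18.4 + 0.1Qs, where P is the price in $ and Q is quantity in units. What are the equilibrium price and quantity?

Solving each curve for Q: Qs = -184 + 10P.
The market clears where 392 - 8P = -184 + 10P. Rearranging, 18P = 576, hence P* = 32.
Plugging P* into demand: Q* = 392 - 8(32) = 136.

P* = 32, Q* = 136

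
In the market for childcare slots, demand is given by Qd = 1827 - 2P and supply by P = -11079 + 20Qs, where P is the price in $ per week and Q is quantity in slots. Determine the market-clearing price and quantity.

P* = 621, Q* = 585

Inverting to quantity form: Qs = 553.95 + 0.05P.
The market clears where 1827 - 2P = 553.95 + 0.05P. Rearranging, 2.05P = 1273.05, hence P* = 621.
Substitute back: Q* = 1827 - 2(621) = 585.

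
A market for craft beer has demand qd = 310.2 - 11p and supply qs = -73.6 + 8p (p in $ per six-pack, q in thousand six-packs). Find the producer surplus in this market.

Producer surplus = 484

Set qd = qs: 310.2 - 11p = -73.6 + 8p, so 383.8 = 19p and p* = 20.2.
Substitute back: q* = 310.2 - 11(20.2) = 88.
Supply choke price (qs = 0): p = 9.2. Producer surplus = ½ × (20.2 - 9.2) × 88 = 484.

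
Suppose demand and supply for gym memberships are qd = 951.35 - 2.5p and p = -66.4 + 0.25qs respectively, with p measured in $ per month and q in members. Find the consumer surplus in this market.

Consumer surplus = 94558.752

Solving each curve for q: qs = 265.6 + 4p.
The market clears where 951.35 - 2.5p = 265.6 + 4p. Rearranging, 6.5p = 685.75, hence p* = 105.5.
Plugging p* into demand: q* = 951.35 - 2.5(105.5) = 687.6.
Demand choke price (qd = 0): p = 951.35/2.5 = 380.54. Consumer surplus = ½ × (380.54 - 105.5) × 687.6 = 94558.752.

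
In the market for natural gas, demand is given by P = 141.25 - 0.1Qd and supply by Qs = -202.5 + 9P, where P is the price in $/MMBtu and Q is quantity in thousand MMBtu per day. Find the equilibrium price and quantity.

P* = 85, Q* = 562.5

In direct form, Qd = 1412.5 - 10P.
Equating demand and supply, 1412.5 - 10P = -202.5 + 9P gives 19P = 1615, so P* = 85.
Plugging P* into demand: Q* = 1412.5 - 10(85) = 562.5.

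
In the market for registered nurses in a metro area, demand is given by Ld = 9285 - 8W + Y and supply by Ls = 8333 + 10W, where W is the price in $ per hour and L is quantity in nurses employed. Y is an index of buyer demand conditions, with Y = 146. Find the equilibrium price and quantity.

With Y = 146, demand is Ld = 9431 - 8W.
The market clears where 9431 - 8W = 8333 + 10W. Rearranging, 18W = 1098, hence W* = 61.
Substitute back: L* = 9431 - 8(61) = 8943.

W* = 61, L* = 8943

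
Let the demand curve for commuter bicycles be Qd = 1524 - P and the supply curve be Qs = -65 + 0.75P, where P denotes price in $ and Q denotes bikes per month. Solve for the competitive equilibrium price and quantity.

P* = 908, Q* = 616

Set Qd = Qs: 1524 - P = -65 + 0.75P, so 1589 = 1.75P and P* = 908.
Plugging P* into demand: Q* = 1524 - 908 = 616.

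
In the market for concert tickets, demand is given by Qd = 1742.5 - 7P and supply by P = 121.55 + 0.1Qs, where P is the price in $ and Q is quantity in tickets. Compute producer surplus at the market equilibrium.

Solving each curve for Q: Qs = -1215.5 + 10P.
Set Qd = Qs: 1742.5 - 7P = -1215.5 + 10P, so 2958 = 17P and P* = 174.
Plugging P* into demand: Q* = 1742.5 - 7(174) = 524.5.
Supply choke price (Qs = 0): P = 121.55. Producer surplus = ½ × (174 - 121.55) × 524.5 = 13755.0125.

Producer surplus = 13755.0125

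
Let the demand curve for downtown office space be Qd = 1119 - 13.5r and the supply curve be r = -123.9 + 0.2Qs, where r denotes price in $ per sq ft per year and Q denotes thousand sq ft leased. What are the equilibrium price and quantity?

Solving each curve for Q: Qs = 619.5 + 5r.
Equating demand and supply, 1119 - 13.5r = 619.5 + 5r gives 18.5r = 499.5, so r* = 27.
Substitute back: Q* = 1119 - 13.5(27) = 754.5.

r* = 27, Q* = 754.5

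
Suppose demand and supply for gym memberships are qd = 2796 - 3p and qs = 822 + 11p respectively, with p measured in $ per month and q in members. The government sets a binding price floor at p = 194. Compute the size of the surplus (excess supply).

Surplus = 742

With p fixed at 194, quantity demanded is 2214 and quantity supplied is 2956.
Surplus = qs - qd = 2956 - 2214 = 742.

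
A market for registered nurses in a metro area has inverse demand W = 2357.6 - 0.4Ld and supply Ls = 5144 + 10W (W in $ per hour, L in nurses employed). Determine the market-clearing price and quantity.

W* = 60, L* = 5744

Rewriting in direct form: Ld = 5894 - 2.5W.
At equilibrium Ld = Ls, so 5894 - 2.5W = 5144 + 10W; collecting terms, 750 = 12.5W and W* = 60.
Plugging W* into demand: L* = 5894 - 2.5(60) = 5744.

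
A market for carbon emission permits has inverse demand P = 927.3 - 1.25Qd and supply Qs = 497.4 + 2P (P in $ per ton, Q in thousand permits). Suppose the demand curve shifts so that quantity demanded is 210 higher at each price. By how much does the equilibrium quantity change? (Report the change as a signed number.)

ΔQ = 150

Inverting to quantity form: Qd = 741.84 - 0.8P.
Set Qd = Qs: 741.84 - 0.8P = 497.4 + 2P, so 244.44 = 2.8P and P* = 87.3.
Plugging P* into demand: Q* = 741.84 - 0.8(87.3) = 672.
After the shift, demand is Qd = 951.84 - 0.8P.
New equilibrium: 454.44 = 2.8P, so P = 162.3 and Q = 822.
ΔQ = 822 - 672 = 150.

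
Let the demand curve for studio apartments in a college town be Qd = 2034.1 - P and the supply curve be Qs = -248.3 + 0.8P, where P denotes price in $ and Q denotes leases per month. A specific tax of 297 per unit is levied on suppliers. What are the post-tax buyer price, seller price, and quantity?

P_b = 1400, P_s = 1103, Q = 634.1

Suppliers keep P_s = P_b - 297 per unit, so supply in terms of the buyer price is Qs = -485.9 + 0.8P_b.
Set Qd = Qs: 2034.1 - P_b = -485.9 + 0.8P_b, so 2520 = 1.8P_b and P_b = 1400.
Then P_s = 1400 - 297 = 1103 and Q = 2034.1 - 1400 = 634.1.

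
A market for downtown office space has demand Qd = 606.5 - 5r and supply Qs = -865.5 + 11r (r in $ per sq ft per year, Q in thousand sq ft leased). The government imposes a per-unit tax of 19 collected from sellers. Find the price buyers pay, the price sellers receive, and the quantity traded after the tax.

With a tax of 19 on sellers, they supply based on the net price r_s = r_b - 19, so Qs = -1074.5 + 11r_b.
Equate demand and the shifted supply: 606.5 - 5r_b = -1074.5 + 11r_b, giving 16r_b = 1681, so r_b = 105.0625.
So r_s = 86.0625 and the quantity traded is Q = 606.5 - 5(105.0625) = 81.1875.

r_b = 105.0625, r_s = 86.0625, Q = 81.1875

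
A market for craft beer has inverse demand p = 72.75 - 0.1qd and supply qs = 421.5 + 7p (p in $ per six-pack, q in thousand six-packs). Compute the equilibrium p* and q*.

In direct form, qd = 727.5 - 10p.
At equilibrium qd = qs, so 727.5 - 10p = 421.5 + 7p; collecting terms, 306 = 17p and p* = 18.
Plugging p* into demand: q* = 727.5 - 10(18) = 547.5.

p* = 18, q* = 547.5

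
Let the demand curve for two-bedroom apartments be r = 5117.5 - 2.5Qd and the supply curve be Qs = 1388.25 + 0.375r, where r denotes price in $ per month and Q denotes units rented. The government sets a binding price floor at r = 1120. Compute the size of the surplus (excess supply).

Solving each curve for Q: Qd = 2047 - 0.4r.
At r = 1120: Qd = 1599 and Qs = 1808.25.
Surplus = Qs - Qd = 1808.25 - 1599 = 209.25.

Surplus = 209.25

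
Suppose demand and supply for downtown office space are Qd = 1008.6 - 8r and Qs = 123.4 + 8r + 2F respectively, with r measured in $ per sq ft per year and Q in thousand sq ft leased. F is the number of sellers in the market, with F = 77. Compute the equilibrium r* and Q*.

r* = 45.7, Q* = 643

With F = 77, supply is Qs = 277.4 + 8r.
The market clears where 1008.6 - 8r = 277.4 + 8r. Rearranging, 16r = 731.2, hence r* = 45.7.
Plugging r* into demand: Q* = 1008.6 - 8(45.7) = 643.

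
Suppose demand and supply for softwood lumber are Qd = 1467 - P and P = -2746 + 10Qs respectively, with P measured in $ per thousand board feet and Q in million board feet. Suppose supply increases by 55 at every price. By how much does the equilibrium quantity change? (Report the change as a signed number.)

ΔQ = 50

Rewriting in direct form: Qs = 274.6 + 0.1P.
Set Qd = Qs: 1467 - P = 274.6 + 0.1P, so 1192.4 = 1.1P and P* = 1084.
Then Q* = 1467 - 1084 = 383.
After the shift, supply is Qs = 329.6 + 0.1P.
Re-solving, 1.1P = 1137.4 gives P = 1034 and Q = 433.
ΔQ = 433 - 383 = 50.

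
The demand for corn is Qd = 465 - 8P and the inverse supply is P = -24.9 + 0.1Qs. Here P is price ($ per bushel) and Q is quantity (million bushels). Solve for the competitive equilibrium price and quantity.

Solving each curve for Q: Qs = 249 + 10P.
The market clears where 465 - 8P = 249 + 10P. Rearranging, 18P = 216, hence P* = 12.
Then Q* = 465 - 8(12) = 369.

P* = 12, Q* = 369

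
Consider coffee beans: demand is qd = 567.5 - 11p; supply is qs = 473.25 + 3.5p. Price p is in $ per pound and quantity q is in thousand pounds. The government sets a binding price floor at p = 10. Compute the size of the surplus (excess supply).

Evaluating both curves at the floor price 10 gives qd = 457.5, qs = 508.25.
Surplus = qs - qd = 508.25 - 457.5 = 50.75.

Surplus = 50.75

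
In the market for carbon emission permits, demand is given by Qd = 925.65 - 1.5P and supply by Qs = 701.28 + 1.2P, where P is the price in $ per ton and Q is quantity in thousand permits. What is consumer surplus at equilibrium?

Consumer surplus = 213867

The market clears where 925.65 - 1.5P = 701.28 + 1.2P. Rearranging, 2.7P = 224.37, hence P* = 83.1.
Then Q* = 925.65 - 1.5(83.1) = 801.
Demand choke price (Qd = 0): P = 925.65/1.5 = 617.1. Consumer surplus = ½ × (617.1 - 83.1) × 801 = 213867.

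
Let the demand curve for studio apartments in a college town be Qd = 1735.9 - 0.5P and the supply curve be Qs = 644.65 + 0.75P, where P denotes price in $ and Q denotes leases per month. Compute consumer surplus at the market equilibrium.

Consumer surplus = 1688440.36

Equating demand and supply, 1735.9 - 0.5P = 644.65 + 0.75P gives 1.25P = 1091.25, so P* = 873.
Substitute back: Q* = 1735.9 - 0.5(873) = 1299.4.
Demand choke price (Qd = 0): P = 1735.9/0.5 = 3471.8. Consumer surplus = ½ × (3471.8 - 873) × 1299.4 = 1688440.36.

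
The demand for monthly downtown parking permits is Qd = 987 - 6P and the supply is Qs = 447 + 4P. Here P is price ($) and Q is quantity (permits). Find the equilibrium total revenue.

At equilibrium Qd = Qs, so 987 - 6P = 447 + 4P; collecting terms, 540 = 10P and P* = 54.
From the demand curve, Q* = 987 - 6(54) = 663.
Total revenue = P* × Q* = 54 × 663 = 35802.

Total revenue = 35802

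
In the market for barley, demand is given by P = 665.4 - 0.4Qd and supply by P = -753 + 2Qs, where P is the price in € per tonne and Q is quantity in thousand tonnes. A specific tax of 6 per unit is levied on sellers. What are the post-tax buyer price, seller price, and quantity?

P_b = 430, P_s = 424, Q = 588.5

Inverting to quantity form: Qd = 1663.5 - 2.5P and Qs = 376.5 + 0.5P.
With a tax of 6 on sellers, they supply based on the net price P_s = P_b - 6, so Qs = 373.5 + 0.5P_b.
Equate demand and the shifted supply: 1663.5 - 2.5P_b = 373.5 + 0.5P_b, giving 3P_b = 1290, so P_b = 430.
So P_s = 424 and the quantity traded is Q = 1663.5 - 2.5(430) = 588.5.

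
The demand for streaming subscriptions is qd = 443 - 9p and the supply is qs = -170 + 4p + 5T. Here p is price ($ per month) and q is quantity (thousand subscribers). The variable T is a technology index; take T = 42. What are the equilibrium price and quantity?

p* = 31, q* = 164

With T = 42, supply is qs = 40 + 4p.
At equilibrium qd = qs, so 443 - 9p = 40 + 4p; collecting terms, 403 = 13p and p* = 31.
Substitute back: q* = 443 - 9(31) = 164.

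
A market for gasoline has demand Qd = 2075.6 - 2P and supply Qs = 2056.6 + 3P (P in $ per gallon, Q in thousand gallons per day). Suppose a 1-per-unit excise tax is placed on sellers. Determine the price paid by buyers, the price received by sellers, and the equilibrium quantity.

P_b = 4.4, P_s = 3.4, Q = 2066.8

The tax drives a wedge P_b - P_s = 1. Substituting P_s = P_b - 1 into supply: Qs = 2053.6 + 3P_b.
Market clearing requires 2075.6 - 2P_b = 2053.6 + 3P_b; hence 22 = 5P_b and P_b = 4.4.
Then P_s = 4.4 - 1 = 3.4 and Q = 2075.6 - 2(4.4) = 2066.8.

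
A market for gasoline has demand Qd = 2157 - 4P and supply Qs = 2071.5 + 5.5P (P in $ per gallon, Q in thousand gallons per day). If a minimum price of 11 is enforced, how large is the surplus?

Evaluating both curves at the floor price 11 gives Qd = 2113, Qs = 2132.
Surplus = Qs - Qd = 2132 - 2113 = 19.

Surplus = 19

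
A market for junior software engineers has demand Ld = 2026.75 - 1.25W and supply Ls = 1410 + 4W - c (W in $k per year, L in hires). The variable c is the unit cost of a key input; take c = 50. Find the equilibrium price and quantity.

W* = 127, L* = 1868

With c = 50, supply is Ls = 1360 + 4W.
The market clears where 2026.75 - 1.25W = 1360 + 4W. Rearranging, 5.25W = 666.75, hence W* = 127.
Substitute back: L* = 2026.75 - 1.25(127) = 1868.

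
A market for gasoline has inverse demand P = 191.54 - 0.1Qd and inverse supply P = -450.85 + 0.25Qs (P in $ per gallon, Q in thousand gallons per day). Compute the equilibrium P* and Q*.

Inverting to quantity form: Qd = 1915.4 - 10P and Qs = 1803.4 + 4P.
Equating demand and supply, 1915.4 - 10P = 1803.4 + 4P gives 14P = 112, so P* = 8.
From the demand curve, Q* = 1915.4 - 10(8) = 1835.4.

P* = 8, Q* = 1835.4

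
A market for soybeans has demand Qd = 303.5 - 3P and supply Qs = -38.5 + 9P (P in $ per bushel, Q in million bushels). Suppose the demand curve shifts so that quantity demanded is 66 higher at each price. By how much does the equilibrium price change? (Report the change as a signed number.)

Set Qd = Qs: 303.5 - 3P = -38.5 + 9P, so 342 = 12P and P* = 28.5.
Plugging P* into demand: Q* = 303.5 - 3(28.5) = 218.
After the shift, demand is Qd = 369.5 - 3P.
The new intersection has 408 = 12P, i.e. P = 34, Q = 267.5.
ΔP = 34 - 28.5 = 5.5.

ΔP = 5.5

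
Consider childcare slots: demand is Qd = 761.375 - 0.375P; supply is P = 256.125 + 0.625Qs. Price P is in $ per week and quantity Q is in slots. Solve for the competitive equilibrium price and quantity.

Solving each curve for Q: Qs = -409.8 + 1.6P.
Equating demand and supply, 761.375 - 0.375P = -409.8 + 1.6P gives 1.975P = 1171.175, so P* = 593.
Substitute back: Q* = 761.375 - 0.375(593) = 539.

P* = 593, Q* = 539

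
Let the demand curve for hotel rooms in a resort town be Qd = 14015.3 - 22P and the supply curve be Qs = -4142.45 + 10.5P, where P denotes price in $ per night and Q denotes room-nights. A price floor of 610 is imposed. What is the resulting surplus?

Evaluating both curves at the floor price 610 gives Qd = 595.3, Qs = 2262.55.
Surplus = Qs - Qd = 2262.55 - 595.3 = 1667.25.

Surplus = 1667.25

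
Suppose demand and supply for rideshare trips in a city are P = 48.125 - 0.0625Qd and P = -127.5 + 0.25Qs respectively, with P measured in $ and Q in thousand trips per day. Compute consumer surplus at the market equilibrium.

In direct form, Qd = 770 - 16P and Qs = 510 + 4P.
Equating demand and supply, 770 - 16P = 510 + 4P gives 20P = 260, so P* = 13.
Plugging P* into demand: Q* = 770 - 16(13) = 562.
Demand choke price (Qd = 0): P = 770/16 = 48.125. Consumer surplus = ½ × (48.125 - 13) × 562 = 9870.125.

Consumer surplus = 9870.125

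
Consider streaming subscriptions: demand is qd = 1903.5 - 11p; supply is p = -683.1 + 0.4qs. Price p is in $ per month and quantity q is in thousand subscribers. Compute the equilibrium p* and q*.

Inverting to quantity form: qs = 1707.75 + 2.5p.
At equilibrium qd = qs, so 1903.5 - 11p = 1707.75 + 2.5p; collecting terms, 195.75 = 13.5p and p* = 14.5.
Plugging p* into demand: q* = 1903.5 - 11(14.5) = 1744.

p* = 14.5, q* = 1744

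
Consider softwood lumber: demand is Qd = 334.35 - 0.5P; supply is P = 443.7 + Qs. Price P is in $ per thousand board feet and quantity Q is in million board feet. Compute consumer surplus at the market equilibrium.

Consumer surplus = 5625

Solving each curve for Q: Qs = -443.7 + P.
Set Qd = Qs: 334.35 - 0.5P = -443.7 + P, so 778.05 = 1.5P and P* = 518.7.
Then Q* = 334.35 - 0.5(518.7) = 75.
Demand choke price (Qd = 0): P = 334.35/0.5 = 668.7. Consumer surplus = ½ × (668.7 - 518.7) × 75 = 5625.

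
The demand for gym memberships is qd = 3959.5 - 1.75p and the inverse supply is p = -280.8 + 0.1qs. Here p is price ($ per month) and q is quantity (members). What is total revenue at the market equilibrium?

Total revenue = 371224

Rewriting in direct form: qs = 2808 + 10p.
The market clears where 3959.5 - 1.75p = 2808 + 10p. Rearranging, 11.75p = 1151.5, hence p* = 98.
Then q* = 3959.5 - 1.75(98) = 3788.
Total revenue = p* × q* = 98 × 3788 = 371224.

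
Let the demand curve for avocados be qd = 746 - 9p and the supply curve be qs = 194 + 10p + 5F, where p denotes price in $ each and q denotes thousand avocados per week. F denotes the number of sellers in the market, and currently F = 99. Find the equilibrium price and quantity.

p* = 3, q* = 719

With F = 99, supply is qs = 689 + 10p.
Equating demand and supply, 746 - 9p = 689 + 10p gives 19p = 57, so p* = 3.
Then q* = 746 - 9(3) = 719.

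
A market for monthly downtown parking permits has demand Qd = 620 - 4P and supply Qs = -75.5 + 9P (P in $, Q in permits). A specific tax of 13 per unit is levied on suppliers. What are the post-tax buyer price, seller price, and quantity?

P_b = 62.5, P_s = 49.5, Q = 370

Suppliers keep P_s = P_b - 13 per unit, so supply in terms of the buyer price is Qs = -192.5 + 9P_b.
Equate demand and the shifted supply: 620 - 4P_b = -192.5 + 9P_b, giving 13P_b = 812.5, so P_b = 62.5.
So P_s = 49.5 and the quantity traded is Q = 620 - 4(62.5) = 370.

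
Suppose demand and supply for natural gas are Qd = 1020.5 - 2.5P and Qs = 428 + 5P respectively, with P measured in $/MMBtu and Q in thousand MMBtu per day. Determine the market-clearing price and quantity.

The market clears where 1020.5 - 2.5P = 428 + 5P. Rearranging, 7.5P = 592.5, hence P* = 79.
From the demand curve, Q* = 1020.5 - 2.5(79) = 823.

P* = 79, Q* = 823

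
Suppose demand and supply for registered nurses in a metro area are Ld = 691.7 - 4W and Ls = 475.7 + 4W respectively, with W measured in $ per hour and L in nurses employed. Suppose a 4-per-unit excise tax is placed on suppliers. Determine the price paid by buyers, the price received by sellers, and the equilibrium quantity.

Suppliers keep W_s = W_b - 4 per unit, so supply in terms of the buyer price is Ls = 459.7 + 4W_b.
Market clearing requires 691.7 - 4W_b = 459.7 + 4W_b; hence 232 = 8W_b and W_b = 29.
So W_s = 25 and the quantity traded is L = 691.7 - 4(29) = 575.7.

W_b = 29, W_s = 25, L = 575.7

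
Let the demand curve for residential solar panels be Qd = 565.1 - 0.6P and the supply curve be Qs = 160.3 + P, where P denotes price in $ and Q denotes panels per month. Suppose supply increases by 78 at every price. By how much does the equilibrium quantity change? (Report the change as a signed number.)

Equating demand and supply, 565.1 - 0.6P = 160.3 + P gives 1.6P = 404.8, so P* = 253.
Plugging P* into demand: Q* = 565.1 - 0.6(253) = 413.3.
After the shift, supply is Qs = 238.3 + P.
The new intersection has 326.8 = 1.6P, i.e. P = 204.25, Q = 442.55.
ΔQ = 442.55 - 413.3 = 29.25.

ΔQ = 29.25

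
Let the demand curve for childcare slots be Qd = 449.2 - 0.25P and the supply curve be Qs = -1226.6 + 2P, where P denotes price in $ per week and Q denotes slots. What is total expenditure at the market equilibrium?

Total expenditure = 195882.4

At equilibrium Qd = Qs, so 449.2 - 0.25P = -1226.6 + 2P; collecting terms, 1675.8 = 2.25P and P* = 744.8.
Then Q* = 449.2 - 0.25(744.8) = 263.
Total expenditure = P* × Q* = 744.8 × 263 = 195882.4.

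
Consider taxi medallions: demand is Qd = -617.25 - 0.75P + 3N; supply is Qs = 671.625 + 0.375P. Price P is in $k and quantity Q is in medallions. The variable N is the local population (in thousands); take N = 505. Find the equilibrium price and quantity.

With N = 505, demand is Qd = 897.75 - 0.75P.
At equilibrium Qd = Qs, so 897.75 - 0.75P = 671.625 + 0.375P; collecting terms, 226.125 = 1.125P and P* = 201.
Substitute back: Q* = 897.75 - 0.75(201) = 747.

P* = 201, Q* = 747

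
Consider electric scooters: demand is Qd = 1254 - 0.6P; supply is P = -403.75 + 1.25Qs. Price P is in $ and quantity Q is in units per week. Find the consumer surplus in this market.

Consumer surplus = 609187.5

In direct form, Qs = 323 + 0.8P.
Equating demand and supply, 1254 - 0.6P = 323 + 0.8P gives 1.4P = 931, so P* = 665.
From the demand curve, Q* = 1254 - 0.6(665) = 855.
Demand choke price (Qd = 0): P = 1254/0.6 = 2090. Consumer surplus = ½ × (2090 - 665) × 855 = 609187.5.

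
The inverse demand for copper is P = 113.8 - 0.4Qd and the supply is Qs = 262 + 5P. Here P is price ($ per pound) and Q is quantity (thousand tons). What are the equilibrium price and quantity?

P* = 3, Q* = 277

Rewriting in direct form: Qd = 284.5 - 2.5P.
Equating demand and supply, 284.5 - 2.5P = 262 + 5P gives 7.5P = 22.5, so P* = 3.
Plugging P* into demand: Q* = 284.5 - 2.5(3) = 277.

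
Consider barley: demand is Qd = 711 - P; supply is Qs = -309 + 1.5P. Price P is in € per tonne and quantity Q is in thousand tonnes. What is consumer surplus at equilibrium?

Consumer surplus = 45904.5

Set Qd = Qs: 711 - P = -309 + 1.5P, so 1020 = 2.5P and P* = 408.
Then Q* = 711 - 408 = 303.
Demand choke price (Qd = 0): P = 711. Consumer surplus = ½ × (711 - 408) × 303 = 45904.5.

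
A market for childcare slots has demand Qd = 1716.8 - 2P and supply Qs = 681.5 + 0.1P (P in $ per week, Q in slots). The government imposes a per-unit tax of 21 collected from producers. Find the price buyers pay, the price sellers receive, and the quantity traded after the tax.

Producers keep P_s = P_b - 21 per unit, so supply in terms of the buyer price is Qs = 679.4 + 0.1P_b.
Set Qd = Qs: 1716.8 - 2P_b = 679.4 + 0.1P_b, so 1037.4 = 2.1P_b and P_b = 494.
So P_s = 473 and the quantity traded is Q = 1716.8 - 2(494) = 728.8.

P_b = 494, P_s = 473, Q = 728.8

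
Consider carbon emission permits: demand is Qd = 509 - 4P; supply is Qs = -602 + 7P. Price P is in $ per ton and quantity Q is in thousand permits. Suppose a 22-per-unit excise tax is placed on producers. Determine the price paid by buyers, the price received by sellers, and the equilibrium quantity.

Producers keep P_s = P_b - 22 per unit, so supply in terms of the buyer price is Qs = -756 + 7P_b.
Set Qd = Qs: 509 - 4P_b = -756 + 7P_b, so 1265 = 11P_b and P_b = 115.
So P_s = 93 and the quantity traded is Q = 509 - 4(115) = 49.

P_b = 115, P_s = 93, Q = 49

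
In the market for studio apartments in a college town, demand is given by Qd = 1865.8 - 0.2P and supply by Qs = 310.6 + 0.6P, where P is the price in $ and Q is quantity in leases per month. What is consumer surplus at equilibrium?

Equating demand and supply, 1865.8 - 0.2P = 310.6 + 0.6P gives 0.8P = 1555.2, so P* = 1944.
From the demand curve, Q* = 1865.8 - 0.2(1944) = 1477.
Demand choke price (Qd = 0): P = 1865.8/0.2 = 9329. Consumer surplus = ½ × (9329 - 1944) × 1477 = 5453822.5.

Consumer surplus = 5453822.5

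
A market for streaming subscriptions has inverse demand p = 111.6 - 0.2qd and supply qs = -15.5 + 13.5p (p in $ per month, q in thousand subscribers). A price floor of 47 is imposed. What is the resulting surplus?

Surplus = 296

Rewriting in direct form: qd = 558 - 5p.
Evaluating both curves at the floor price 47 gives qd = 323, qs = 619.
Surplus = qs - qd = 619 - 323 = 296.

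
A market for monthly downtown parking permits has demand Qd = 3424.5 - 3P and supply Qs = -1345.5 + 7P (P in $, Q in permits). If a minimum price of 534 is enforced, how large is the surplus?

Surplus = 570

At P = 534: Qd = 1822.5 and Qs = 2392.5.
Surplus = Qs - Qd = 2392.5 - 1822.5 = 570.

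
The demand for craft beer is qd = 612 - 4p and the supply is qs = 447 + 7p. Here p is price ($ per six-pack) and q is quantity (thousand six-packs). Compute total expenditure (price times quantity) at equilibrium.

Total expenditure = 8280

The market clears where 612 - 4p = 447 + 7p. Rearranging, 11p = 165, hence p* = 15.
Plugging p* into demand: q* = 612 - 4(15) = 552.
Total expenditure = p* × q* = 15 × 552 = 8280.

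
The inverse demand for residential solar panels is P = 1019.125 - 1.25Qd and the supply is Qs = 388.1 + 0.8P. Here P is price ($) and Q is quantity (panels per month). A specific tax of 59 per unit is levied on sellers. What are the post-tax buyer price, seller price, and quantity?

P_b = 296.5, P_s = 237.5, Q = 578.1

Solving each curve for Q: Qd = 815.3 - 0.8P.
The tax drives a wedge P_b - P_s = 59. Substituting P_s = P_b - 59 into supply: Qs = 340.9 + 0.8P_b.
Market clearing requires 815.3 - 0.8P_b = 340.9 + 0.8P_b; hence 474.4 = 1.6P_b and P_b = 296.5.
So P_s = 237.5 and the quantity traded is Q = 815.3 - 0.8(296.5) = 578.1.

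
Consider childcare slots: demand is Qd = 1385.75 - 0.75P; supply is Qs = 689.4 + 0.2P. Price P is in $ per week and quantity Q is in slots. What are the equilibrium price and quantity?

P* = 733, Q* = 836

Set Qd = Qs: 1385.75 - 0.75P = 689.4 + 0.2P, so 696.35 = 0.95P and P* = 733.
Substitute back: Q* = 1385.75 - 0.75(733) = 836.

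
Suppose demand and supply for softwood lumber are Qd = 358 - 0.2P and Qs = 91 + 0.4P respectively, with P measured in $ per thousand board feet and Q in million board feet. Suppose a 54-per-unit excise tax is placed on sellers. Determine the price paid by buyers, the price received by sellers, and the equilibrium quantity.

P_b = 481, P_s = 427, Q = 261.8

Sellers keep P_s = P_b - 54 per unit, so supply in terms of the buyer price is Qs = 69.4 + 0.4P_b.
Equate demand and the shifted supply: 358 - 0.2P_b = 69.4 + 0.4P_b, giving 0.6P_b = 288.6, so P_b = 481.
Then P_s = 481 - 54 = 427 and Q = 358 - 0.2(481) = 261.8.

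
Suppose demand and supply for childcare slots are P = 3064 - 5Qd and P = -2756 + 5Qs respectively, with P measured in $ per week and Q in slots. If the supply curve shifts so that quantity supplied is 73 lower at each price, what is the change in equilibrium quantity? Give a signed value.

ΔQ = -36.5

Rewriting in direct form: Qd = 612.8 - 0.2P and Qs = 551.2 + 0.2P.
The market clears where 612.8 - 0.2P = 551.2 + 0.2P. Rearranging, 0.4P = 61.6, hence P* = 154.
From the demand curve, Q* = 612.8 - 0.2(154) = 582.
After the shift, supply is Qs = 478.2 + 0.2P.
New equilibrium: 134.6 = 0.4P, so P = 336.5 and Q = 545.5.
ΔQ = 545.5 - 582 = -36.5.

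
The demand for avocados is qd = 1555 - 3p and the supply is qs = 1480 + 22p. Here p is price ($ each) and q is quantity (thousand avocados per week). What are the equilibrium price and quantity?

At equilibrium qd = qs, so 1555 - 3p = 1480 + 22p; collecting terms, 75 = 25p and p* = 3.
Substitute back: q* = 1555 - 3(3) = 1546.

p* = 3, q* = 1546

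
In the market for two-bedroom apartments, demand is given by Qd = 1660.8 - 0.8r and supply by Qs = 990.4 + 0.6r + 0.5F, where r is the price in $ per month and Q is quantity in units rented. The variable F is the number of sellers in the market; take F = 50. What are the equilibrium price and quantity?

r* = 461, Q* = 1292

With F = 50, supply is Qs = 1015.4 + 0.6r.
At equilibrium Qd = Qs, so 1660.8 - 0.8r = 1015.4 + 0.6r; collecting terms, 645.4 = 1.4r and r* = 461.
Then Q* = 1660.8 - 0.8(461) = 1292.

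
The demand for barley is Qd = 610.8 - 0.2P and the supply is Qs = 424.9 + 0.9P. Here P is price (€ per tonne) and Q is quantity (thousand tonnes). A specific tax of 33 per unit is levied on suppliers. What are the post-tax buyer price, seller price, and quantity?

P_b = 196, P_s = 163, Q = 571.6

Suppliers keep P_s = P_b - 33 per unit, so supply in terms of the buyer price is Qs = 395.2 + 0.9P_b.
Set Qd = Qs: 610.8 - 0.2P_b = 395.2 + 0.9P_b, so 215.6 = 1.1P_b and P_b = 196.
Then P_s = 196 - 33 = 163 and Q = 610.8 - 0.2(196) = 571.6.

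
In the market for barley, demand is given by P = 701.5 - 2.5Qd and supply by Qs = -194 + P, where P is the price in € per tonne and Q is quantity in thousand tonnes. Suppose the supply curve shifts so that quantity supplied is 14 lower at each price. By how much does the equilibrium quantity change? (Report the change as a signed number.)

ΔQ = -4

Solving each curve for Q: Qd = 280.6 - 0.4P.
Equating demand and supply, 280.6 - 0.4P = -194 + P gives 1.4P = 474.6, so P* = 339.
Then Q* = 280.6 - 0.4(339) = 145.
After the shift, supply is Qs = -208 + P.
The new intersection has 488.6 = 1.4P, i.e. P = 349, Q = 141.
ΔQ = 141 - 145 = -4.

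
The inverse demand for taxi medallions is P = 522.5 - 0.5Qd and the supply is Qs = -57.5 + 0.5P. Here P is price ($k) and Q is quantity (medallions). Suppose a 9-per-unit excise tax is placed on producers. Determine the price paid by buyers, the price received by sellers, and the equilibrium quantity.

Rewriting in direct form: Qd = 1045 - 2P.
With a tax of 9 on producers, they supply based on the net price P_s = P_b - 9, so Qs = -62 + 0.5P_b.
Equate demand and the shifted supply: 1045 - 2P_b = -62 + 0.5P_b, giving 2.5P_b = 1107, so P_b = 442.8.
So P_s = 433.8 and the quantity traded is Q = 1045 - 2(442.8) = 159.4.

P_b = 442.8, P_s = 433.8, Q = 159.4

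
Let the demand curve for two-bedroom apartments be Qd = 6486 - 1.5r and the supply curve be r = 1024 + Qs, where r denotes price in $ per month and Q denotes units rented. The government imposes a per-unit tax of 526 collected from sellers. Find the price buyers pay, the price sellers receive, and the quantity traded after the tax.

Inverting to quantity form: Qs = -1024 + r.
With a tax of 526 on sellers, they supply based on the net price r_s = r_b - 526, so Qs = -1550 + r_b.
Set Qd = Qs: 6486 - 1.5r_b = -1550 + r_b, so 8036 = 2.5r_b and r_b = 3214.4.
So r_s = 2688.4 and the quantity traded is Q = 6486 - 1.5(3214.4) = 1664.4.

r_b = 3214.4, r_s = 2688.4, Q = 1664.4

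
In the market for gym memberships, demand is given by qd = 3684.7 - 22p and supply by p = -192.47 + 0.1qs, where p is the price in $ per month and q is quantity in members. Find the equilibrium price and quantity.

p* = 55, q* = 2474.7

Rewriting in direct form: qs = 1924.7 + 10p.
Set qd = qs: 3684.7 - 22p = 1924.7 + 10p, so 1760 = 32p and p* = 55.
Plugging p* into demand: q* = 3684.7 - 22(55) = 2474.7.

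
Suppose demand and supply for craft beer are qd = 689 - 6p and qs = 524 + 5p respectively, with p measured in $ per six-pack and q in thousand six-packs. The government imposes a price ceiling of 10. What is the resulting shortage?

Shortage = 55

Evaluating both curves at the ceiling price 10 gives qd = 629, qs = 574.
Shortage = qd - qs = 629 - 574 = 55.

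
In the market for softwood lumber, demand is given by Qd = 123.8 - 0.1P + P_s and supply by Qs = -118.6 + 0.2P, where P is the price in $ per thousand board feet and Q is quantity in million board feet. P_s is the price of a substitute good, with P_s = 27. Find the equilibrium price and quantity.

With P_s = 27, demand is Qd = 150.8 - 0.1P.
Equating demand and supply, 150.8 - 0.1P = -118.6 + 0.2P gives 0.3P = 269.4, so P* = 898.
From the demand curve, Q* = 150.8 - 0.1(898) = 61.

P* = 898, Q* = 61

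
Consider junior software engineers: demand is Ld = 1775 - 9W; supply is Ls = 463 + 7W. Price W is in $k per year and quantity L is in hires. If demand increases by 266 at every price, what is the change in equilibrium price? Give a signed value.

ΔW = 16.625

The market clears where 1775 - 9W = 463 + 7W. Rearranging, 16W = 1312, hence W* = 82.
From the demand curve, L* = 1775 - 9(82) = 1037.
After the shift, demand is Ld = 2041 - 9W.
The new intersection has 1578 = 16W, i.e. W = 98.625, L = 1153.375.
ΔW = 98.625 - 82 = 16.625.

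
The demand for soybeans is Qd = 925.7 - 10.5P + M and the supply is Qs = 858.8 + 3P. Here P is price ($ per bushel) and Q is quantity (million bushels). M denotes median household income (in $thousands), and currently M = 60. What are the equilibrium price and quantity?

P* = 9.4, Q* = 887

With M = 60, demand is Qd = 985.7 - 10.5P.
At equilibrium Qd = Qs, so 985.7 - 10.5P = 858.8 + 3P; collecting terms, 126.9 = 13.5P and P* = 9.4.
Substitute back: Q* = 985.7 - 10.5(9.4) = 887.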